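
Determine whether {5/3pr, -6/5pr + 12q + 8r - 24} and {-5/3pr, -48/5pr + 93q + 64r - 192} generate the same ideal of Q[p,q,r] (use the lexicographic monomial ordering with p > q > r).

No, the ideals differ.

Two ideals are equal iff their reduced Gröbner bases coincide (the reduced basis is unique for a fixed ordering).
Buchberger on the first generating set:
f_1 = 5/3pr, LT = pr.
f_2 = -6/5pr + 12q + 8r - 24, LT = pr.

S(f_1,f_2): lcm = pr. S = 10q + 20/3r - 20.
  reduce S modulo (f_1, f_2):
  remainder 10q + 20/3r - 20 ≠ 0; add g_3 = 10q + 20/3r - 20 to the basis.

The other S-polynomials (S(f_1,g_3), S(f_2,g_3)) all reduce to 0 modulo the current basis, so we have a Gröbner basis.
Inter-reduce: drop elements whose leading term is divisible by another's, tail-reduce, and make monic.
Reduced Gröbner basis: {pr, q + 2/3r - 2}.

Buchberger on the second generating set:
h_1 = -5/3pr, LT = pr.
h_2 = -48/5pr + 93q + 64r - 192, LT = pr.

S(h_1,h_2): lcm = pr. S = 155/16q + 20/3r - 20.
  reduce S modulo (h_1, h_2):
  remainder 155/16q + 20/3r - 20 ≠ 0; add k_3 = 155/16q + 20/3r - 20 to the basis.

The other S-polynomials (S(h_1,k_3), S(h_2,k_3)) all reduce to 0 modulo the current basis, so we have a Gröbner basis.
Inter-reduce: drop elements whose leading term is divisible by another's, tail-reduce, and make monic.
Reduced Gröbner basis: {pr, q + 64/93r - 64/31}.

The bases are distinct; the ideals are different.
The same test decides containment: I ⊆ J iff every generator of I reduces to 0 modulo a Gröbner basis of J.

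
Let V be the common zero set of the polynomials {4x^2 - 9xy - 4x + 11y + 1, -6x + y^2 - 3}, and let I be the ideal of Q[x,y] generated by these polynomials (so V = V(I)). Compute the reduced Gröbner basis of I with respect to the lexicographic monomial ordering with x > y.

f_1 = 4x^2 - 9xy - 4x + 11y + 1, LT = x^2.
f_2 = -6x + y^2 - 3, LT = x.

S(f_1,f_2): lcm = x^2. S = 1/6xy^2 - 9/4xy - 3/2x + 11/4y + 1/4.
  reduce S modulo (f_1, f_2):
  remainder 1/36y^4 - 3/8y^3 - 1/3y^2 + 31/8y + 1 ≠ 0; add g_3 = 1/36y^4 - 3/8y^3 - 1/3y^2 + 31/8y + 1 to the basis.

The other S-polynomials (S(f_1,g_3), S(f_2,g_3)) all reduce to 0 modulo the current basis, so we have a Gröbner basis.
Inter-reduce: drop elements whose leading term is divisible by another's, tail-reduce, and make monic.

G = {x - 1/6y^2 + 1/2, y^4 - 27/2y^3 - 12y^2 + 279/2y + 36}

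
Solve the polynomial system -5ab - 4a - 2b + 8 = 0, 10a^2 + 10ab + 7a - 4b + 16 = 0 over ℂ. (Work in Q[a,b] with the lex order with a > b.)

{(0, 4), (-3/20 + sqrt(1511)*I/20, -27/40 - sqrt(1511)*I/40), (-3/20 - sqrt(1511)*I/20, -27/40 + sqrt(1511)*I/40)}

Compute a lex Gröbner basis by Buchberger's algorithm.
f_1 = -5ab - 4a - 2b + 8, LT = ab.
f_2 = 10a^2 + 10ab + 7a - 4b + 16, LT = a^2.

S(f_1,f_2): lcm = a^2b. S = 4/5a^2 - ab^2 - 3/10ab - 8/5a + 2/5b^2 - 8/5b.
  leading term a^2: subtract (2/25)·f_2 from 4/5a^2 - ab^2 - 3/10ab - 8/5a + 2/5b^2 - 8/5b → -ab^2 - 11/10ab - 54/25a + 2/5b^2 - 32/25b - 32/25
  leading term ab^2: subtract (1/5b)·f_1 from -ab^2 - 11/10ab - 54/25a + 2/5b^2 - 32/25b - 32/25 → -3/10ab - 54/25a + 4/5b^2 - 72/25b - 32/25
  leading term ab: subtract (3/50)·f_1 from -3/10ab - 54/25a + 4/5b^2 - 72/25b - 32/25 → -48/25a + 4/5b^2 - 69/25b - 44/25
  leading term a: no divisor's leading term divides it; move -48/25a to the remainder.
  leading term b^2: no divisor's leading term divides it; move 4/5b^2 to the remainder.
  leading term b: no divisor's leading term divides it; move -69/25b to the remainder.
  leading term 1: no divisor's leading term divides it; move -44/25 to the remainder.
  remainder -48/25a + 4/5b^2 - 69/25b - 44/25 ≠ 0; add h_3 = -48/25a + 4/5b^2 - 69/25b - 44/25 to the basis.

S(f_1,h_3): lcm = ab. S = 4/5a + 5/12b^3 - 23/16b^2 - 31/60b - 8/5.
  leading term a: subtract (-5/12)·h_3 from 4/5a + 5/12b^3 - 23/16b^2 - 31/60b - 8/5 → 5/12b^3 - 53/48b^2 - 5/3b - 7/3
  leading term b^3: no divisor's leading term divides it; move 5/12b^3 to the remainder.
  leading term b^2: no divisor's leading term divides it; move -53/48b^2 to the remainder.
  leading term b: no divisor's leading term divides it; move -5/3b to the remainder.
  leading term 1: no divisor's leading term divides it; move -7/3 to the remainder.
  remainder 5/12b^3 - 53/48b^2 - 5/3b - 7/3 ≠ 0; add h_4 = 5/12b^3 - 53/48b^2 - 5/3b - 7/3 to the basis.

The other S-polynomials (S(f_2,h_3), S(f_1,h_4), S(f_2,h_4), S(h_3,h_4)) all reduce to 0 modulo the current basis, so we have a Gröbner basis.
Inter-reduce: drop elements whose leading term is divisible by another's, tail-reduce, and make monic.
Reduced Gröbner basis: {a - 5/12b^2 + 23/16b + 11/12, b^3 - 53/20b^2 - 4b - 28/5}.

The lex basis is triangular: the last element involves only b. Solving b^3 - 53/20b^2 - 4b - 28/5 = 0 gives b ∈ {4, -27/40 - sqrt(1511)*I/40, -27/40 + sqrt(1511)*I/40}; substituting each value into the earlier elements determines the remaining variables.
  b = 4: the earlier basis element becomes a = 0, giving a = 0 — point (0, 4).
  b = -27/40 - sqrt(1511)*I/40: the earlier basis element becomes a + 3/20 - sqrt(1511)*I/20 = 0, giving a = -3/20 + sqrt(1511)*I/20 — point (-3/20 + sqrt(1511)*I/20, -27/40 - sqrt(1511)*I/40).
  b = -27/40 + sqrt(1511)*I/40: the earlier basis element becomes a + 3/20 + sqrt(1511)*I/20 = 0, giving a = -3/20 - sqrt(1511)*I/20 — point (-3/20 - sqrt(1511)*I/20, -27/40 + sqrt(1511)*I/40).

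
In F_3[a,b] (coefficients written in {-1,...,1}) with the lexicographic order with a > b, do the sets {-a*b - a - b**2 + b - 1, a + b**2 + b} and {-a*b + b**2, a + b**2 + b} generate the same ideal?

No, the ideals differ.

Since reduced Gröbner bases are canonical representatives of ideals under a given ordering, it suffices to compute and compare them.
Buchberger on the first generating set:
f_1 = -a*b - a - b**2 + b - 1, LT = a*b.
f_2 = a + b**2 + b, LT = a.

S(f_1,f_2): lcm = a*b. S = a - b**3 - b + 1.
  leading term a: subtract (1)·f_2 from a - b**3 - b + 1 → -b**3 - b**2 + b + 1
  leading term b**3: no divisor's leading term divides it; move -b**3 to the remainder.
  leading term b**2: no divisor's leading term divides it; move -b**2 to the remainder.
  leading term b: no divisor's leading term divides it; move b to the remainder.
  leading term 1: no divisor's leading term divides it; move 1 to the remainder.
  remainder -b**3 - b**2 + b + 1 ≠ 0; add g_3 = -b**3 - b**2 + b + 1 to the basis.

The other S-polynomials (S(f_1,g_3), S(f_2,g_3)) all reduce to 0 modulo the current basis, so we have a Gröbner basis.
Inter-reduce: drop elements whose leading term is divisible by another's, tail-reduce, and make monic.
Reduced Gröbner basis: {a + b**2 + b, b**3 + b**2 - b - 1}.

Buchberger on the second generating set:
h_1 = -a*b + b**2, LT = a*b.
h_2 = a + b**2 + b, LT = a.

S(h_1,h_2): lcm = a*b. S = -b**3 + b**2.
  leading term b**3: no divisor's leading term divides it; move -b**3 to the remainder.
  leading term b**2: no divisor's leading term divides it; move b**2 to the remainder.
  remainder -b**3 + b**2 ≠ 0; add k_3 = -b**3 + b**2 to the basis.

The other S-polynomials (S(h_1,k_3), S(h_2,k_3)) all reduce to 0 modulo the current basis, so we have a Gröbner basis.
Inter-reduce: drop elements whose leading term is divisible by another's, tail-reduce, and make monic.
Reduced Gröbner basis: {a + b**2 + b, b**3 - b**2}.

The bases are distinct; the ideals are different.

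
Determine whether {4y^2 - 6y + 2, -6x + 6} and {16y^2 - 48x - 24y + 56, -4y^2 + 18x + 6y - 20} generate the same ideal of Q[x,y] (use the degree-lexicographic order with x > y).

Yes, the ideals are equal.

For a fixed monomial order, each ideal has a unique reduced Gröbner basis; comparing bases decides equality.
Buchberger on the first generating set:
f_1 = 4y^2 - 6y + 2, LT = y^2.
f_2 = -6x + 6, LT = x.

S(f_1,f_2): leading monomials are coprime, so the S-polynomial reduces to 0 (Buchberger's first criterion).
Every S-polynomial of the final basis reduces to 0, so we have a Gröbner basis.
Inter-reduce: drop elements whose leading term is divisible by another's, tail-reduce, and make monic.
Reduced Gröbner basis: {y^2 - 3/2y + 1/2, x - 1}.

Buchberger on the second generating set:
h_1 = 16y^2 - 48x - 24y + 56, LT = y^2.
h_2 = -4y^2 + 18x + 6y - 20, LT = y^2.

S(h_1,h_2): lcm = y^2. S = 3/2x - 3/2.
  leading term x: no divisor's leading term divides it; move 3/2x to the remainder.
  leading term 1: no divisor's leading term divides it; move -3/2 to the remainder.
  remainder 3/2x - 3/2 ≠ 0; add k_3 = 3/2x - 3/2 to the basis.

S(h_1,k_3): leading monomials are coprime, so the S-polynomial reduces to 0 (Buchberger's first criterion).
S(h_2,k_3): leading monomials are coprime, so the S-polynomial reduces to 0 (Buchberger's first criterion).
Every S-polynomial of the final basis reduces to 0, so we have a Gröbner basis.
Inter-reduce: drop elements whose leading term is divisible by another's, tail-reduce, and make monic.
Reduced Gröbner basis: {y^2 - 3/2y + 1/2, x - 1}.

The two bases agree; hence the ideals are identical.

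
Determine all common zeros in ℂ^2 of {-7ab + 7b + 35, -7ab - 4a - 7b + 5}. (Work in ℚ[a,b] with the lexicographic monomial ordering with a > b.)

Compute a lex Gröbner basis by Buchberger's algorithm.
f_1 = -7ab + 7b + 35, LT = ab.
f_2 = -7ab - 4a - 7b + 5, LT = ab.

S(f_1,f_2): lcm = ab. S = -4/7a - 2b - 30/7.
  leading term a: no divisor's leading term divides it; move -4/7a to the remainder.
  leading term b: no divisor's leading term divides it; move -2b to the remainder.
  leading term 1: no divisor's leading term divides it; move -30/7 to the remainder.
  remainder -4/7a - 2b - 30/7 ≠ 0; add h_3 = -4/7a - 2b - 30/7 to the basis.

S(f_1,h_3): lcm = ab. S = -7/2b² - 17/2b - 5.
  leading term b²: no divisor's leading term divides it; move -7/2b² to the remainder.
  leading term b: no divisor's leading term divides it; move -17/2b to the remainder.
  leading term 1: no divisor's leading term divides it; move -5 to the remainder.
  remainder -7/2b² - 17/2b - 5 ≠ 0; add h_4 = -7/2b² - 17/2b - 5 to the basis.

S(f_2,h_3): lcm = ab. S = 4/7a - 7/2b² - 13/2b - 5/7.
  leading term a: subtract (-1)·h_3 from 4/7a - 7/2b² - 13/2b - 5/7 → -7/2b² - 17/2b - 5
  leading term b²: subtract (1)·h_4 from -7/2b² - 17/2b - 5 → 0
  remainder 0.

S(f_1,h_4): lcm = ab². S = -17/7ab - 10/7a - b² - 5b.
  leading term ab: subtract (17/49)·f_1 from -17/7ab - 10/7a - b² - 5b → -10/7a - b² - 52/7b - 85/7
  leading term a: subtract (5/2)·h_3 from -10/7a - b² - 52/7b - 85/7 → -b² - 17/7b - 10/7
  leading term b²: subtract (2/7)·h_4 from -b² - 17/7b - 10/7 → 0
  remainder 0.

S(f_2,h_4): lcm = ab². S = -13/7ab - 10/7a + b² - 5/7b.
  leading term ab: subtract (13/49)·f_1 from -13/7ab - 10/7a + b² - 5/7b → -10/7a + b² - 18/7b - 65/7
  leading term a: subtract (5/2)·h_3 from -10/7a + b² - 18/7b - 65/7 → b² + 17/7b + 10/7
  leading term b²: subtract (-2/7)·h_4 from b² + 17/7b + 10/7 → 0
  remainder 0.

S(h_3,h_4): leading monomials are coprime, so the S-polynomial reduces to 0 (Buchberger's first criterion).
Every S-polynomial of the final basis reduces to 0, so we have a Gröbner basis.
Inter-reduce: drop elements whose leading term is divisible by another's, tail-reduce, and make monic.
Reduced Gröbner basis: {a + 7/2b + 15/2, b² + 17/7b + 10/7}.

The lex basis is triangular: the last element involves only b. Solving b² + 17/7b + 10/7 = 0 gives b ∈ {-10/7, -1}; substituting each value into the earlier elements determines the remaining variables.
  b = -10/7: the earlier basis element becomes a + 5/2 = 0, giving a = -5/2 — point (-5/2, -10/7).
  b = -1: the earlier basis element becomes a + 4 = 0, giving a = -4 — point (-4, -1).
This is the nonlinear analogue of row-reducing a linear system.

{(-5/2, -10/7), (-4, -1)}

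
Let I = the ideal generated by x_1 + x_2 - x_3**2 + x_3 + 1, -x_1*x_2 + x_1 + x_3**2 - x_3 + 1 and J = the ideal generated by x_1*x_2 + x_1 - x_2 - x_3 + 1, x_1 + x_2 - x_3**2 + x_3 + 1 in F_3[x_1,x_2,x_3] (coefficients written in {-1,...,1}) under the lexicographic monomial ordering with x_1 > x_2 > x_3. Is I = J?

For a fixed monomial order, each ideal has a unique reduced Gröbner basis; comparing bases decides equality.
Buchberger on the first generating set:
f_1 = x_1 + x_2 - x_3**2 + x_3 + 1, LT = x_1.
f_2 = -x_1*x_2 + x_1 + x_3**2 - x_3 + 1, LT = x_1*x_2.

S(f_1,f_2): lcm = x_1*x_2. S = x_1 + x_2**2 - x_2*x_3**2 + x_2*x_3 + x_2 + x_3**2 - x_3 + 1.
  reduce S modulo (f_1, f_2):
  remainder x_2**2 - x_2*x_3**2 + x_2*x_3 - x_3**2 + x_3 ≠ 0; add g_3 = x_2**2 - x_2*x_3**2 + x_2*x_3 - x_3**2 + x_3 to the basis.

The other S-polynomials (S(f_1,g_3), S(f_2,g_3)) all reduce to 0 modulo the current basis, so we have a Gröbner basis.
Inter-reduce: drop elements whose leading term is divisible by another's, tail-reduce, and make monic.
Reduced Gröbner basis: {x_1 + x_2 - x_3**2 + x_3 + 1, x_2**2 - x_2*x_3**2 + x_2*x_3 - x_3**2 + x_3}.

Buchberger on the second generating set:
h_1 = x_1*x_2 + x_1 - x_2 - x_3 + 1, LT = x_1*x_2.
h_2 = x_1 + x_2 - x_3**2 + x_3 + 1, LT = x_1.

S(h_1,h_2): lcm = x_1*x_2. S = x_1 - x_2**2 + x_2*x_3**2 - x_2*x_3 + x_2 - x_3 + 1.
  reduce S modulo (h_1, h_2):
  remainder -x_2**2 + x_2*x_3**2 - x_2*x_3 + x_3**2 + x_3 ≠ 0; add k_3 = -x_2**2 + x_2*x_3**2 - x_2*x_3 + x_3**2 + x_3 to the basis.

The other S-polynomials (S(h_1,k_3), S(h_2,k_3)) all reduce to 0 modulo the current basis, so we have a Gröbner basis.
Inter-reduce: drop elements whose leading term is divisible by another's, tail-reduce, and make monic.
Reduced Gröbner basis: {x_1 + x_2 - x_3**2 + x_3 + 1, x_2**2 - x_2*x_3**2 + x_2*x_3 - x_3**2 - x_3}.

The bases are distinct; the ideals are different.

No, the ideals differ.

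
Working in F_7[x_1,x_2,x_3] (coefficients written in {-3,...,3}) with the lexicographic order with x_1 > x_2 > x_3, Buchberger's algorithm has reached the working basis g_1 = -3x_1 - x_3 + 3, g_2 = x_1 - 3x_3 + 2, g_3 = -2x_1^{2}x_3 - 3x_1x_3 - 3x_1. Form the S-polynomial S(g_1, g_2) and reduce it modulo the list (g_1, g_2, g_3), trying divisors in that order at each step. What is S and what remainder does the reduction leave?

S(g_1, g_2) = x_3 - 3; remainder on division = x_3 - 3.

lcm(LM(g_1), LM(g_2)) = x_1.
S = (lcm/LT(g_1))·g_1 − (lcm/LT(g_2))·g_2 = x_3 - 3.
Reduce S modulo (g_1, g_2, g_3) in that order:
  leading term x_3: no divisor's leading term divides it; move x_3 to the remainder.
  leading term 1: no divisor's leading term divides it; move -3 to the remainder.
The remainder x_3 - 3 is nonzero, so it would be added as the next basis element.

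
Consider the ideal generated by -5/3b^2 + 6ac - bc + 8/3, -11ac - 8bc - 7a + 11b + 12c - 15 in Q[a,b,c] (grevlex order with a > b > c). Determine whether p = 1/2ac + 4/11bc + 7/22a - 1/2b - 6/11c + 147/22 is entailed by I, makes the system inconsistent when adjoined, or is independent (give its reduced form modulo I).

Adjoining 1/2ac + 4/11bc + 7/22a - 1/2b - 6/11c + 147/22 makes the ideal the whole ring: the system is inconsistent.

First compute the reduced Gröbner basis of I by Buchberger's algorithm.
f_1 = -5/3b^2 + 6ac - bc + 8/3, LT = b^2.
f_2 = -11ac - 8bc - 7a + 11b + 12c - 15, LT = ac.

The S-polynomials (S(f_1,f_2)) all reduce to 0 modulo the current basis, so we have a Gröbner basis.
Inter-reduce: drop elements whose leading term is divisible by another's, tail-reduce, and make monic.
Reduced Gröbner basis: {b^2 + 177/55bc + 126/55a - 18/5b - 216/55c + 182/55, ac + 8/11bc + 7/11a - b - 12/11c + 15/11}.
Label its elements g_1 = b^2 + 177/55bc + 126/55a - 18/5b - 216/55c + 182/55, g_2 = ac + 8/11bc + 7/11a - b - 12/11c + 15/11.

Reduce p = 1/2ac + 4/11bc + 7/22a - 1/2b - 6/11c + 147/22 modulo G:
  leading term ac: subtract (1/2)·g_2 from 1/2ac + 4/11bc + 7/22a - 1/2b - 6/11c + 147/22 → 6
  leading term 1: no divisor's leading term divides it; move 6 to the remainder.
  normal form = 6.
The normal form is nonzero, so p ∉ I. Since p minus its normal form lies in I, I + (p) = I + (r) where r = 6; decide whether this ideal is the whole ring.
Here r = 6 is a nonzero constant, hence a unit: 1 ∈ I + (p), the Gröbner basis of I + (p) is {1}, and the enlarged system has no common solution — adjoining p is inconsistent.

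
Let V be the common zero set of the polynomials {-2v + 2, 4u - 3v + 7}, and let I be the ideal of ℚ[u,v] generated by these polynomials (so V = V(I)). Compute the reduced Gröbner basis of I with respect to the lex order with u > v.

G = {u + 1, v - 1}

f_1 = -2v + 2, LT = v.
f_2 = 4u - 3v + 7, LT = u.

S(f_1,f_2): leading monomials are coprime, so the S-polynomial reduces to 0 (Buchberger's first criterion).
Every S-polynomial of the final basis reduces to 0, so we have a Gröbner basis.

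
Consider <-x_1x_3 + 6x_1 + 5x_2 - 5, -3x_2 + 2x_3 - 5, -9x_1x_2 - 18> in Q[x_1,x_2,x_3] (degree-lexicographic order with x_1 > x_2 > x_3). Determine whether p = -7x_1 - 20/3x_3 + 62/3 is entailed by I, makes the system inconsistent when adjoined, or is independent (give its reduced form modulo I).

-7x_1 - 20/3x_3 + 62/3 lies in I (it reduces to 0).

First compute the reduced Gröbner basis of I by Buchberger's algorithm.
f_1 = -x_1x_3 + 6x_1 + 5x_2 - 5, LT = x_1x_3.
f_2 = -3x_2 + 2x_3 - 5, LT = x_2.
f_3 = -9x_1x_2 - 18, LT = x_1x_2.

S(f_1,f_3): lcm = x_1x_2x_3. S = -6x_1x_2 - 5x_2^2 + 5x_2 - 2x_3.
  leading term x_1x_2: subtract (2x_1)·f_2 from -6x_1x_2 - 5x_2^2 + 5x_2 - 2x_3 → -4x_1x_3 - 5x_2^2 + 10x_1 + 5x_2 - 2x_3
  leading term x_1x_3: subtract (4)·f_1 from -4x_1x_3 - 5x_2^2 + 10x_1 + 5x_2 - 2x_3 → -5x_2^2 - 14x_1 - 15x_2 - 2x_3 + 20
  leading term x_2^2: subtract (5/3x_2)·f_2 from -5x_2^2 - 14x_1 - 15x_2 - 2x_3 + 20 → -10/3x_2x_3 - 14x_1 - 20/3x_2 - 2x_3 + 20
  leading term x_2x_3: subtract (10/9x_3)·f_2 from -10/3x_2x_3 - 14x_1 - 20/3x_2 - 2x_3 + 20 → -20/9x_3^2 - 14x_1 - 20/3x_2 + 32/9x_3 + 20
  leading term x_3^2: no divisor's leading term divides it; move -20/9x_3^2 to the remainder.
  leading term x_1: no divisor's leading term divides it; move -14x_1 to the remainder.
  leading term x_2: subtract (20/9)·f_2 from -20/3x_2 + 32/9x_3 + 20 → -8/9x_3 + 280/9
  leading term x_3: no divisor's leading term divides it; move -8/9x_3 to the remainder.
  leading term 1: no divisor's leading term divides it; move 280/9 to the remainder.
  remainder -20/9x_3^2 - 14x_1 - 8/9x_3 + 280/9 ≠ 0; add h_4 = -20/9x_3^2 - 14x_1 - 8/9x_3 + 280/9 to the basis.

S(f_2,f_3): lcm = x_1x_2. S = -2/3x_1x_3 + 5/3x_1 - 2.
  leading term x_1x_3: subtract (2/3)·f_1 from -2/3x_1x_3 + 5/3x_1 - 2 → -7/3x_1 - 10/3x_2 + 4/3
  leading term x_1: no divisor's leading term divides it; move -7/3x_1 to the remainder.
  leading term x_2: subtract (10/9)·f_2 from -10/3x_2 + 4/3 → -20/9x_3 + 62/9
  leading term x_3: no divisor's leading term divides it; move -20/9x_3 to the remainder.
  leading term 1: no divisor's leading term divides it; move 62/9 to the remainder.
  remainder -7/3x_1 - 20/9x_3 + 62/9 ≠ 0; add h_5 = -7/3x_1 - 20/9x_3 + 62/9 to the basis.

The other S-polynomials (S(f_1,f_2), S(f_1,h_4), S(f_2,h_4), S(f_3,h_4), S(f_1,h_5), S(f_2,h_5), S(f_3,h_5), S(h_4,h_5)) all reduce to 0 modulo the current basis, so we have a Gröbner basis.
Inter-reduce: drop elements whose leading term is divisible by another's, tail-reduce, and make monic.
Reduced Gröbner basis: {x_3^2 - 28/5x_3 + 23/5, x_1 + 20/21x_3 - 62/21, x_2 - 2/3x_3 + 5/3}.
Label its elements g_1 = x_3^2 - 28/5x_3 + 23/5, g_2 = x_1 + 20/21x_3 - 62/21, g_3 = x_2 - 2/3x_3 + 5/3.

Reduce p = -7x_1 - 20/3x_3 + 62/3 modulo G:
  leading term x_1: subtract (-7)·g_2 from -7x_1 - 20/3x_3 + 62/3 → 0
  normal form = 0.
Since the normal form is 0, p ∈ I.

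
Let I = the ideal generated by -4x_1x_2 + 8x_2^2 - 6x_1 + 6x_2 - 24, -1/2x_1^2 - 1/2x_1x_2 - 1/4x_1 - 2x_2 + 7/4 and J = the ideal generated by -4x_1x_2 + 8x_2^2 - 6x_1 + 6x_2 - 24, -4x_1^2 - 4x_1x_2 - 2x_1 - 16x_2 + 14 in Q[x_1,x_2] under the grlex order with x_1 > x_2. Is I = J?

Yes, the ideals are equal.

Equality of ideals is decidable: compute both reduced Gröbner bases (unique for the ordering) and check whether they agree.
Buchberger on the first generating set:
f_1 = -4x_1x_2 + 8x_2^2 - 6x_1 + 6x_2 - 24, LT = x_1x_2.
f_2 = -1/2x_1^2 - 1/2x_1x_2 - 1/4x_1 - 2x_2 + 7/4, LT = x_1^2.

S(f_1,f_2): lcm = x_1^2x_2. S = -3x_1x_2^2 + 3/2x_1^2 - 2x_1x_2 - 4x_2^2 + 6x_1 + 7/2x_2.
  reduce S modulo (f_1, f_2):
  remainder -6x_2^3 - 13/2x_2^2 + 15/4x_1 + 17x_2 - 3/4 ≠ 0; add g_3 = -6x_2^3 - 13/2x_2^2 + 15/4x_1 + 17x_2 - 3/4 to the basis.

The other S-polynomials (S(f_1,g_3), S(f_2,g_3)) all reduce to 0 modulo the current basis, so we have a Gröbner basis.
Inter-reduce: drop elements whose leading term is divisible by another's, tail-reduce, and make monic.
Reduced Gröbner basis: {x_2^3 + 13/12x_2^2 - 5/8x_1 - 17/6x_2 + 1/8, x_1^2 + 2x_2^2 - x_1 + 11/2x_2 - 19/2, x_1x_2 - 2x_2^2 + 3/2x_1 - 3/2x_2 + 6}.

Buchberger on the second generating set:
h_1 = -4x_1x_2 + 8x_2^2 - 6x_1 + 6x_2 - 24, LT = x_1x_2.
h_2 = -4x_1^2 - 4x_1x_2 - 2x_1 - 16x_2 + 14, LT = x_1^2.

S(h_1,h_2): lcm = x_1^2x_2. S = -3x_1x_2^2 + 3/2x_1^2 - 2x_1x_2 - 4x_2^2 + 6x_1 + 7/2x_2.
  reduce S modulo (h_1, h_2):
  remainder -6x_2^3 - 13/2x_2^2 + 15/4x_1 + 17x_2 - 3/4 ≠ 0; add k_3 = -6x_2^3 - 13/2x_2^2 + 15/4x_1 + 17x_2 - 3/4 to the basis.

The other S-polynomials (S(h_1,k_3), S(h_2,k_3)) all reduce to 0 modulo the current basis, so we have a Gröbner basis.
Inter-reduce: drop elements whose leading term is divisible by another's, tail-reduce, and make monic.
Reduced Gröbner basis: {x_2^3 + 13/12x_2^2 - 5/8x_1 - 17/6x_2 + 1/8, x_1^2 + 2x_2^2 - x_1 + 11/2x_2 - 19/2, x_1x_2 - 2x_2^2 + 3/2x_1 - 3/2x_2 + 6}.

Same reduced basis, so the two generating sets span the same ideal.
The same test decides containment: I ⊆ J iff every generator of I reduces to 0 modulo a Gröbner basis of J.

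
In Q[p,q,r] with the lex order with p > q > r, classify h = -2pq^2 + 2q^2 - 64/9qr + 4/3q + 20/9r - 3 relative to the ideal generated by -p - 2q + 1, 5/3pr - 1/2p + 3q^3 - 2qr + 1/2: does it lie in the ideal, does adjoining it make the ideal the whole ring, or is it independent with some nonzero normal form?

Adjoining -2pq^2 + 2q^2 - 64/9qr + 4/3q + 20/9r - 3 makes the ideal the whole ring: the system is inconsistent.

First compute the reduced Gröbner basis of I by Buchberger's algorithm.
f_1 = -p - 2q + 1, LT = p.
f_2 = 5/3pr - 1/2p + 3q^3 - 2qr + 1/2, LT = pr.

S(f_1,f_2): lcm = pr. S = 3/10p - 9/5q^3 + 16/5qr - r - 3/10.
  leading term p: subtract (-3/10)·f_1 from 3/10p - 9/5q^3 + 16/5qr - r - 3/10 → -9/5q^3 + 16/5qr - 3/5q - r
  leading term q^3: no divisor's leading term divides it; move -9/5q^3 to the remainder.
  leading term qr: no divisor's leading term divides it; move 16/5qr to the remainder.
  leading term q: no divisor's leading term divides it; move -3/5q to the remainder.
  leading term r: no divisor's leading term divides it; move -r to the remainder.
  remainder -9/5q^3 + 16/5qr - 3/5q - r ≠ 0; add k_3 = -9/5q^3 + 16/5qr - 3/5q - r to the basis.

The other S-polynomials (S(f_1,k_3), S(f_2,k_3)) all reduce to 0 modulo the current basis, so we have a Gröbner basis.
Inter-reduce: drop elements whose leading term is divisible by another's, tail-reduce, and make monic.
Reduced Gröbner basis: {p + 2q - 1, q^3 - 16/9qr + 1/3q + 5/9r}.
Label its elements g_1 = p + 2q - 1, g_2 = q^3 - 16/9qr + 1/3q + 5/9r.

Reduce h = -2pq^2 + 2q^2 - 64/9qr + 4/3q + 20/9r - 3 modulo G:
  leading term pq^2: subtract (-2q^2)·g_1 from -2pq^2 + 2q^2 - 64/9qr + 4/3q + 20/9r - 3 → 4q^3 - 64/9qr + 4/3q + 20/9r - 3
  leading term q^3: subtract (4)·g_2 from 4q^3 - 64/9qr + 4/3q + 20/9r - 3 → -3
  leading term 1: no divisor's leading term divides it; move -3 to the remainder.
  normal form = -3.
The normal form is nonzero, so h ∉ I. Since h minus its normal form lies in I, I + (h) = I + (n) where n = -3; decide whether this ideal is the whole ring.
Here n = -3 is a nonzero constant, hence a unit: 1 ∈ I + (h), the Gröbner basis of I + (h) is {1}, and the enlarged system has no common solution — adjoining h is inconsistent.

Ideal membership is decidable via reduction modulo a Gröbner basis.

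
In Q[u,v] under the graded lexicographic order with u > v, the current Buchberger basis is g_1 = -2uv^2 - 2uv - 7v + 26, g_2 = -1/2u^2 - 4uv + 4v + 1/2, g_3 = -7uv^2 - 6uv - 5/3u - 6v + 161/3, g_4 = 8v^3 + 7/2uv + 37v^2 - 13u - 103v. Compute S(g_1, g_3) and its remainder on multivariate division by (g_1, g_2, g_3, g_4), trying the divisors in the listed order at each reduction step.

lcm(LM(g_1), LM(g_3)) = uv^2.
S = (lcm/LT(g_1))·g_1 − (lcm/LT(g_3))·g_3 = 1/7uv - 5/21u + 37/14v - 16/3.
Reduce S modulo (g_1, g_2, g_3, g_4) in that order:
  leading term uv: no divisor's leading term divides it; move 1/7uv to the remainder.
  leading term u: no divisor's leading term divides it; move -5/21u to the remainder.
  leading term v: no divisor's leading term divides it; move 37/14v to the remainder.
  leading term 1: no divisor's leading term divides it; move -16/3 to the remainder.
The remainder 1/7uv - 5/21u + 37/14v - 16/3 is nonzero, so it would be added as the next basis element.

S(g_1, g_3) = 1/7uv - 5/21u + 37/14v - 16/3; remainder on division = 1/7uv - 5/21u + 37/14v - 16/3.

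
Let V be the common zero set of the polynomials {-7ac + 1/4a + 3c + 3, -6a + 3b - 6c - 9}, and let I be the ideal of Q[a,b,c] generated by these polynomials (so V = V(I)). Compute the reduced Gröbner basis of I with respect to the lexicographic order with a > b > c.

This is the nonlinear analogue of row-reducing a linear system.

f_1 = -7ac + 1/4a + 3c + 3, LT = ac.
f_2 = -6a + 3b - 6c - 9, LT = a.

S(f_1,f_2): lcm = ac. S = -1/28a + 1/2bc - c^2 - 27/14c - 3/7.
  reduce S modulo (f_1, f_2):
  remainder 1/2bc - 1/56b - c^2 - 53/28c - 3/8 ≠ 0; add g_3 = 1/2bc - 1/56b - c^2 - 53/28c - 3/8 to the basis.

The other S-polynomials (S(f_1,g_3), S(f_2,g_3)) all reduce to 0 modulo the current basis, so we have a Gröbner basis.
Inter-reduce: drop elements whose leading term is divisible by another's, tail-reduce, and make monic.

G = {a - 1/2b + c + 3/2, bc - 1/28b - 2c^2 - 53/14c - 3/4}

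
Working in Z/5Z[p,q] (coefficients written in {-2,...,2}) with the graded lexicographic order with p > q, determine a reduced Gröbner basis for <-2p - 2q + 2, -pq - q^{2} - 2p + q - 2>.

Buchberger's algorithm terminates because the ascending chain of leading-term ideals stabilizes.

f_1 = -2p - 2q + 2, LT = p.
f_2 = -pq - q^{2} - 2p + q - 2, LT = pq.

S(f_1,f_2): lcm = pq. S = -2p - 2.
  leading term p: subtract (1)·f_1 from -2p - 2 → 2q + 1
  leading term q: no divisor's leading term divides it; move 2q to the remainder.
  leading term 1: no divisor's leading term divides it; move 1 to the remainder.
  remainder 2q + 1 ≠ 0; add g_3 = 2q + 1 to the basis.

The other S-polynomials (S(f_1,g_3), S(f_2,g_3)) all reduce to 0 modulo the current basis, so we have a Gröbner basis.
Inter-reduce: drop elements whose leading term is divisible by another's, tail-reduce, and make monic.

G = {p + 1, q - 2}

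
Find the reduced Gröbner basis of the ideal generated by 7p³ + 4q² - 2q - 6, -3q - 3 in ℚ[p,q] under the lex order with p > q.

G = {p³, q + 1}

Buchberger's algorithm terminates because the ascending chain of leading-term ideals stabilizes.

f_1 = 7p³ + 4q² - 2q - 6, LT = p³.
f_2 = -3q - 3, LT = q.

The S-polynomials (S(f_1,f_2)) all reduce to 0 modulo the current basis, so we have a Gröbner basis.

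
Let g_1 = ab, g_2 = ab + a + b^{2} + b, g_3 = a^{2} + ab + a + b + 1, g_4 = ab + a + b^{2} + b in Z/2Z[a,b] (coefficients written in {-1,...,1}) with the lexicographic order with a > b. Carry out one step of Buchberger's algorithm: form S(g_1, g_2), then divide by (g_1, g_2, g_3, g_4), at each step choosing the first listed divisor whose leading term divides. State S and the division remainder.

S(g_1, g_2) = a + b^{2} + b; remainder on division = a + b^{2} + b.

lcm(LM(g_1), LM(g_2)) = ab.
S = (lcm/LT(g_1))·g_1 − (lcm/LT(g_2))·g_2 = a + b^{2} + b.
Reduce S modulo (g_1, g_2, g_3, g_4) in that order:
  leading term a: no divisor's leading term divides it; move a to the remainder.
  leading term b^{2}: no divisor's leading term divides it; move b^{2} to the remainder.
  leading term b: no divisor's leading term divides it; move b to the remainder.
The remainder a + b^{2} + b is nonzero, so it would be added as the next basis element.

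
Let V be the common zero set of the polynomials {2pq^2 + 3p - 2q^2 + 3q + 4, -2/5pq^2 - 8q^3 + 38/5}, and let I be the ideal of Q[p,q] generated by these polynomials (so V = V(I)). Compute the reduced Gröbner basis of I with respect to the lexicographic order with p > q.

f_1 = 2pq^2 + 3p - 2q^2 + 3q + 4, LT = pq^2.
f_2 = -2/5pq^2 - 8q^3 + 38/5, LT = pq^2.

S(f_1,f_2): lcm = pq^2. S = 3/2p - 20q^3 - q^2 + 3/2q + 21.
  leading term p: no divisor's leading term divides it; move 3/2p to the remainder.
  leading term q^3: no divisor's leading term divides it; move -20q^3 to the remainder.
  leading term q^2: no divisor's leading term divides it; move -q^2 to the remainder.
  leading term q: no divisor's leading term divides it; move 3/2q to the remainder.
  leading term 1: no divisor's leading term divides it; move 21 to the remainder.
  remainder 3/2p - 20q^3 - q^2 + 3/2q + 21 ≠ 0; add g_3 = 3/2p - 20q^3 - q^2 + 3/2q + 21 to the basis.

S(f_1,g_3): lcm = pq^2. S = 3/2p + 40/3q^5 + 2/3q^4 - q^3 - 15q^2 + 3/2q + 2.
  leading term p: subtract (1)·g_3 from 3/2p + 40/3q^5 + 2/3q^4 - q^3 - 15q^2 + 3/2q + 2 → 40/3q^5 + 2/3q^4 + 19q^3 - 14q^2 - 19
  leading term q^5: no divisor's leading term divides it; move 40/3q^5 to the remainder.
  leading term q^4: no divisor's leading term divides it; move 2/3q^4 to the remainder.
  leading term q^3: no divisor's leading term divides it; move 19q^3 to the remainder.
  leading term q^2: no divisor's leading term divides it; move -14q^2 to the remainder.
  leading term 1: no divisor's leading term divides it; move -19 to the remainder.
  remainder 40/3q^5 + 2/3q^4 + 19q^3 - 14q^2 - 19 ≠ 0; add g_4 = 40/3q^5 + 2/3q^4 + 19q^3 - 14q^2 - 19 to the basis.

S(f_2,g_3): lcm = pq^2. S = 40/3q^5 + 2/3q^4 + 19q^3 - 14q^2 - 19.
  leading term q^5: subtract (1)·g_4 from 40/3q^5 + 2/3q^4 + 19q^3 - 14q^2 - 19 → 0
  remainder 0.

S(f_1,g_4): lcm = pq^5. S = -1/20pq^4 + 3/40pq^3 + 21/20pq^2 + 57/40p - q^5 + 3/2q^4 + 2q^3.
  leading term pq^4: subtract (-1/40q^2)·f_1 from -1/20pq^4 + 3/40pq^3 + 21/20pq^2 + 57/40p - q^5 + 3/2q^4 + 2q^3 → 3/40pq^3 + 9/8pq^2 + 57/40p - q^5 + 29/20q^4 + 83/40q^3 + 1/10q^2
  leading term pq^3: subtract (3/80q)·f_1 from 3/40pq^3 + 9/8pq^2 + 57/40p - q^5 + 29/20q^4 + 83/40q^3 + 1/10q^2 → 9/8pq^2 - 9/80pq + 57/40p - q^5 + 29/20q^4 + 43/20q^3 - 1/80q^2 - 3/20q
  leading term pq^2: subtract (9/16)·f_1 from 9/8pq^2 - 9/80pq + 57/40p - q^5 + 29/20q^4 + 43/20q^3 - 1/80q^2 - 3/20q → -9/80pq - 21/80p - q^5 + 29/20q^4 + 43/20q^3 + 89/80q^2 - 147/80q - 9/4
  leading term pq: subtract (-3/40q)·g_3 from -9/80pq - 21/80p - q^5 + 29/20q^4 + 43/20q^3 + 89/80q^2 - 147/80q - 9/4 → -21/80p - q^5 - 1/20q^4 + 83/40q^3 + 49/40q^2 - 21/80q - 9/4
  leading term p: subtract (-7/40)·g_3 from -21/80p - q^5 - 1/20q^4 + 83/40q^3 + 49/40q^2 - 21/80q - 9/4 → -q^5 - 1/20q^4 - 57/40q^3 + 21/20q^2 + 57/40
  leading term q^5: subtract (-3/40)·g_4 from -q^5 - 1/20q^4 - 57/40q^3 + 21/20q^2 + 57/40 → 0
  remainder 0.

S(f_2,g_4): lcm = pq^5. S = -1/20pq^4 - 57/40pq^3 + 21/20pq^2 + 57/40p + 20q^6 - 19q^3.
  leading term pq^4: subtract (-1/40q^2)·f_1 from -1/20pq^4 - 57/40pq^3 + 21/20pq^2 + 57/40p + 20q^6 - 19q^3 → -57/40pq^3 + 9/8pq^2 + 57/40p + 20q^6 - 1/20q^4 - 757/40q^3 + 1/10q^2
  leading term pq^3: subtract (-57/80q)·f_1 from -57/40pq^3 + 9/8pq^2 + 57/40p + 20q^6 - 1/20q^4 - 757/40q^3 + 1/10q^2 → 9/8pq^2 + 171/80pq + 57/40p + 20q^6 - 1/20q^4 - 407/20q^3 + 179/80q^2 + 57/20q
  leading term pq^2: subtract (9/16)·f_1 from 9/8pq^2 + 171/80pq + 57/40p + 20q^6 - 1/20q^4 - 407/20q^3 + 179/80q^2 + 57/20q → 171/80pq - 21/80p + 20q^6 - 1/20q^4 - 407/20q^3 + 269/80q^2 + 93/80q - 9/4
  leading term pq: subtract (57/40q)·g_3 from 171/80pq - 21/80p + 20q^6 - 1/20q^4 - 407/20q^3 + 269/80q^2 + 93/80q - 9/4 → -21/80p + 20q^6 + 569/20q^4 - 757/40q^3 + 49/40q^2 - 2301/80q - 9/4
  leading term p: subtract (-7/40)·g_3 from -21/80p + 20q^6 + 569/20q^4 - 757/40q^3 + 49/40q^2 - 2301/80q - 9/4 → 20q^6 + 569/20q^4 - 897/40q^3 + 21/20q^2 - 57/2q + 57/40
  leading term q^6: subtract (3/2q)·g_4 from 20q^6 + 569/20q^4 - 897/40q^3 + 21/20q^2 - 57/2q + 57/40 → -q^5 - 1/20q^4 - 57/40q^3 + 21/20q^2 + 57/40
  leading term q^5: subtract (-3/40)·g_4 from -q^5 - 1/20q^4 - 57/40q^3 + 21/20q^2 + 57/40 → 0
  remainder 0.

S(g_3,g_4): leading monomials are coprime, so the S-polynomial reduces to 0 (Buchberger's first criterion).
Every S-polynomial of the final basis reduces to 0, so we have a Gröbner basis.
Inter-reduce: drop elements whose leading term is divisible by another's, tail-reduce, and make monic.

G = {p - 40/3q^3 - 2/3q^2 + q + 14, q^5 + 1/20q^4 + 57/40q^3 - 21/20q^2 - 57/40}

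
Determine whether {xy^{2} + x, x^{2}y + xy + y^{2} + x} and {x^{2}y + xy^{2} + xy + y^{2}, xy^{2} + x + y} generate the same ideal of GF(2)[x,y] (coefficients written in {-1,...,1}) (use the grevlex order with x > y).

Equality of ideals is decidable: compute both reduced Gröbner bases (unique for the ordering) and check whether they agree.
Buchberger on the first generating set:
f_1 = xy^{2} + x, LT = xy^{2}.
f_2 = x^{2}y + xy + y^{2} + x, LT = x^{2}y.

S(f_1,f_2): lcm = x^{2}y^{2}. S = xy^{2} + y^{3} + x^{2} + xy.
  leading term xy^{2}: subtract (1)·f_1 from xy^{2} + y^{3} + x^{2} + xy → y^{3} + x^{2} + xy + x
  leading term y^{3}: no divisor's leading term divides it; move y^{3} to the remainder.
  leading term x^{2}: no divisor's leading term divides it; move x^{2} to the remainder.
  leading term xy: no divisor's leading term divides it; move xy to the remainder.
  leading term x: no divisor's leading term divides it; move x to the remainder.
  remainder y^{3} + x^{2} + xy + x ≠ 0; add g_3 = y^{3} + x^{2} + xy + x to the basis.

S(f_1,g_3): lcm = xy^{3}. S = x^{3} + x^{2}y + x^{2} + xy.
  leading term x^{3}: no divisor's leading term divides it; move x^{3} to the remainder.
  leading term x^{2}y: subtract (1)·f_2 from x^{2}y + x^{2} + xy → x^{2} + y^{2} + x
  leading term x^{2}: no divisor's leading term divides it; move x^{2} to the remainder.
  leading term y^{2}: no divisor's leading term divides it; move y^{2} to the remainder.
  leading term x: no divisor's leading term divides it; move x to the remainder.
  remainder x^{3} + x^{2} + y^{2} + x ≠ 0; add g_4 = x^{3} + x^{2} + y^{2} + x to the basis.

The other S-polynomials (S(f_2,g_3), S(f_1,g_4), S(f_2,g_4), S(g_3,g_4)) all reduce to 0 modulo the current basis, so we have a Gröbner basis.
Inter-reduce: drop elements whose leading term is divisible by another's, tail-reduce, and make monic.
Reduced Gröbner basis: {x^{3} + x^{2} + y^{2} + x, x^{2}y + xy + y^{2} + x, xy^{2} + x, y^{3} + x^{2} + xy + x}.

Buchberger on the second generating set:
h_1 = x^{2}y + xy^{2} + xy + y^{2}, LT = x^{2}y.
h_2 = xy^{2} + x + y, LT = xy^{2}.

S(h_1,h_2): lcm = x^{2}y^{2}. S = xy^{3} + xy^{2} + y^{3} + x^{2} + xy.
  leading term xy^{3}: subtract (y)·h_2 from xy^{3} + xy^{2} + y^{3} + x^{2} + xy → xy^{2} + y^{3} + x^{2} + y^{2}
  leading term xy^{2}: subtract (1)·h_2 from xy^{2} + y^{3} + x^{2} + y^{2} → y^{3} + x^{2} + y^{2} + x + y
  leading term y^{3}: no divisor's leading term divides it; move y^{3} to the remainder.
  leading term x^{2}: no divisor's leading term divides it; move x^{2} to the remainder.
  leading term y^{2}: no divisor's leading term divides it; move y^{2} to the remainder.
  leading term x: no divisor's leading term divides it; move x to the remainder.
  leading term y: no divisor's leading term divides it; move y to the remainder.
  remainder y^{3} + x^{2} + y^{2} + x + y ≠ 0; add k_3 = y^{3} + x^{2} + y^{2} + x + y to the basis.

S(h_1,k_3): lcm = x^{2}y^{3}. S = xy^{4} + x^{4} + x^{2}y^{2} + xy^{3} + y^{4} + x^{3} + x^{2}y.
  leading term xy^{4}: subtract (y^{2})·h_2 from xy^{4} + x^{4} + x^{2}y^{2} + xy^{3} + y^{4} + x^{3} + x^{2}y → x^{4} + x^{2}y^{2} + xy^{3} + y^{4} + x^{3} + x^{2}y + xy^{2} + y^{3}
  leading term x^{4}: no divisor's leading term divides it; move x^{4} to the remainder.
  leading term x^{2}y^{2}: subtract (y)·h_1 from x^{2}y^{2} + xy^{3} + y^{4} + x^{3} + x^{2}y + xy^{2} + y^{3} → y^{4} + x^{3} + x^{2}y
  leading term y^{4}: subtract (y)·k_3 from y^{4} + x^{3} + x^{2}y → x^{3} + y^{3} + xy + y^{2}
  leading term x^{3}: no divisor's leading term divides it; move x^{3} to the remainder.
  leading term y^{3}: subtract (1)·k_3 from y^{3} + xy + y^{2} → x^{2} + xy + x + y
  leading term x^{2}: no divisor's leading term divides it; move x^{2} to the remainder.
  leading term xy: no divisor's leading term divides it; move xy to the remainder.
  leading term x: no divisor's leading term divides it; move x to the remainder.
  leading term y: no divisor's leading term divides it; move y to the remainder.
  remainder x^{4} + x^{3} + x^{2} + xy + x + y ≠ 0; add k_4 = x^{4} + x^{3} + x^{2} + xy + x + y to the basis.

S(h_2,k_3): lcm = xy^{3}. S = x^{3} + xy^{2} + x^{2} + y^{2}.
  leading term x^{3}: no divisor's leading term divides it; move x^{3} to the remainder.
  leading term xy^{2}: subtract (1)·h_2 from xy^{2} + x^{2} + y^{2} → x^{2} + y^{2} + x + y
  leading term x^{2}: no divisor's leading term divides it; move x^{2} to the remainder.
  leading term y^{2}: no divisor's leading term divides it; move y^{2} to the remainder.
  leading term x: no divisor's leading term divides it; move x to the remainder.
  leading term y: no divisor's leading term divides it; move y to the remainder.
  remainder x^{3} + x^{2} + y^{2} + x + y ≠ 0; add k_5 = x^{3} + x^{2} + y^{2} + x + y to the basis.

The other S-polynomials (S(h_1,k_4), S(h_2,k_4), S(k_3,k_4), S(h_1,k_5), S(h_2,k_5), S(k_3,k_5), S(k_4,k_5)) all reduce to 0 modulo the current basis, so we have a Gröbner basis.
Inter-reduce: drop elements whose leading term is divisible by another's, tail-reduce, and make monic.
Reduced Gröbner basis: {x^{3} + x^{2} + y^{2} + x + y, x^{2}y + xy + y^{2} + x + y, xy^{2} + x + y, y^{3} + x^{2} + y^{2} + x + y}.

These differ, so the ideals are not equal.

No, the ideals differ.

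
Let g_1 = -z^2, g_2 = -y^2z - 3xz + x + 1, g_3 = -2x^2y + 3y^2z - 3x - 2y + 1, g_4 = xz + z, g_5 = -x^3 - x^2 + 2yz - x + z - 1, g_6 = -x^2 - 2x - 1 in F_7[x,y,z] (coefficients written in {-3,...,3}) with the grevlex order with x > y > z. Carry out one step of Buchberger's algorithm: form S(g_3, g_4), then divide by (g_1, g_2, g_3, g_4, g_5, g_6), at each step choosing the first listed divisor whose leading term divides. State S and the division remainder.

S(g_3, g_4) = 2y^2z^2 - xyz - 2xz + yz + 3z; remainder on division = 2yz - 2z.

lcm(LM(g_3), LM(g_4)) = x^2yz.
S = (lcm/LT(g_3))·g_3 − (lcm/LT(g_4))·g_4 = 2y^2z^2 - xyz - 2xz + yz + 3z.
Reduce S modulo (g_1, g_2, g_3, g_4, g_5, g_6) in that order:
  leading term y^2z^2: subtract (-2y^2)·g_1 from 2y^2z^2 - xyz - 2xz + yz + 3z → -xyz - 2xz + yz + 3z
  leading term xyz: subtract (-y)·g_4 from -xyz - 2xz + yz + 3z → -2xz + 2yz + 3z
  leading term xz: subtract (-2)·g_4 from -2xz + 2yz + 3z → 2yz - 2z
  leading term yz: no divisor's leading term divides it; move 2yz to the remainder.
  leading term z: no divisor's leading term divides it; move -2z to the remainder.
The remainder 2yz - 2z is nonzero, so it would be added as the next basis element.
An S-polynomial is built so that the two leading terms cancel; whether anything survives reduction is exactly the Gröbner-basis criterion.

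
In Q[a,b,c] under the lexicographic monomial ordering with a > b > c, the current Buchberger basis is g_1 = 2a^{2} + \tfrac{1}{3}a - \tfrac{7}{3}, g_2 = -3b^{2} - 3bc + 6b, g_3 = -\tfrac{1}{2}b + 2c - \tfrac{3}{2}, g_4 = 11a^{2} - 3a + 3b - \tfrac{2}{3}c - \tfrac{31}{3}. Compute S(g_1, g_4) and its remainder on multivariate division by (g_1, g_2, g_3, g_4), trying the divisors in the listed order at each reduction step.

S(g_1, g_4) = \tfrac{29}{66}a - \tfrac{3}{11}b + \tfrac{2}{33}c - \tfrac{5}{22}; remainder on division = \tfrac{29}{66}a - \tfrac{34}{33}c + \tfrac{13}{22}.

lcm(LM(g_1), LM(g_4)) = a^{2}.
S = (lcm/LT(g_1))·g_1 − (lcm/LT(g_4))·g_4 = \tfrac{29}{66}a - \tfrac{3}{11}b + \tfrac{2}{33}c - \tfrac{5}{22}.
Reduce S modulo (g_1, g_2, g_3, g_4) in that order:
  leading term a: no divisor's leading term divides it; move \tfrac{29}{66}a to the remainder.
  leading term b: subtract (\tfrac{6}{11})·g_3 from -\tfrac{3}{11}b + \tfrac{2}{33}c - \tfrac{5}{22} → -\tfrac{34}{33}c + \tfrac{13}{22}
  leading term c: no divisor's leading term divides it; move -\tfrac{34}{33}c to the remainder.
  leading term 1: no divisor's leading term divides it; move \tfrac{13}{22} to the remainder.
The remainder \tfrac{29}{66}a - \tfrac{34}{33}c + \tfrac{13}{22} is nonzero, so it would be added as the next basis element.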